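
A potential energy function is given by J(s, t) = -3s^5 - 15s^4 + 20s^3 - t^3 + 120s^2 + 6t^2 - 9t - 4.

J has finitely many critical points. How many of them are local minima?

2

J separates as a function of s plus a function of t, so ∇J=0 decouples.
∂J/∂s = -15s(s - 2)(s + 2)(s + 4) = 0 at s ∈ {-4, -2, 0, 2}; ∂J/∂t = -3(t - 3)(t - 1) = 0 at t ∈ {1, 3}.
The Hessian is diagonal: diag(J_ss, J_tt). Second derivatives: J_ss(-4)=720, J_ss(-2)=-240, J_ss(0)=240, J_ss(2)=-720; J_tt(1)=6, J_tt(3)=-6.
Local minima occur where both diagonal entries positive: (-4, 1), (0, 1). Count: 2.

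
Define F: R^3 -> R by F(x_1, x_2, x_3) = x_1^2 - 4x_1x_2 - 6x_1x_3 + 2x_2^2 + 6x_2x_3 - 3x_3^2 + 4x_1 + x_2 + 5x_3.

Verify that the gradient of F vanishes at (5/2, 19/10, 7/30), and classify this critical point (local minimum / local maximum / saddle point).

∇F = (2x_1 - 4x_2 - 6x_3 + 4, -4x_1 + 4x_2 + 6x_3 + 1, -6x_1 + 6x_2 - 6x_3 + 5); substituting (5/2, 19/10, 7/30) gives ∇F = (0, 0, 0), so (5/2, 19/10, 7/30) is indeed a critical point.
The Hessian is constant: H = [[2, -4, -6], [-4, 4, 6], [-6, 6, -6]].
Leading principal minors: Δ₁ = 2, Δ₂ = -8, Δ₃ = 120.
The minors fit neither the all-positive nor the alternating-sign pattern, so H is indefinite: a saddle point.

saddle point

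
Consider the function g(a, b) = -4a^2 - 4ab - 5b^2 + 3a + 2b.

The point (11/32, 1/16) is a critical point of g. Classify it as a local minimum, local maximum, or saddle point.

The Hessian of g is constant: H = [[-8, -4], [-4, -10]].
det(H) = (-8)·(-10) − (-4)² = 64.
det(H) > 0 and tr(H) = -18 < 0, so H is negative definite and the point is a local maximum.

local maximum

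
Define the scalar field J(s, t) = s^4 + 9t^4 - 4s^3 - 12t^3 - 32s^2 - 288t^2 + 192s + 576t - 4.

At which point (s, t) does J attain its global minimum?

J(s,t) separates as P(s) + Q(t) − 4, so its minimum is min P + min Q − 4.
P'(s) = 4(s - 4)(s - 3)(s + 4) vanishes at s ∈ {-4, 3, 4}; Q'(t) = 36(t - 4)(t - 1)(t + 4) vanishes at t ∈ {-4, 1, 4}.
Local minima of P (where P''>0): P(-4)=-768, P(4)=256. Local minima of Q: Q(-4)=-3840, Q(4)=-768.
So the global minimum of J is P(-4) + Q(-4) − 4 = -768 − 3840 − 4 = -4612, attained at (-4, -4).

(-4, -4)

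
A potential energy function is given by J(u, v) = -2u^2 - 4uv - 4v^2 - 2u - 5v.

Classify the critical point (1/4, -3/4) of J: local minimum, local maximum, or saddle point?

The Hessian of J is constant: H = [[-4, -4], [-4, -8]].
det(H) = (-4)·(-8) − (-4)² = 16.
det(H) > 0 and tr(H) = -12 < 0, so H is negative definite and the point is a local maximum.

local maximum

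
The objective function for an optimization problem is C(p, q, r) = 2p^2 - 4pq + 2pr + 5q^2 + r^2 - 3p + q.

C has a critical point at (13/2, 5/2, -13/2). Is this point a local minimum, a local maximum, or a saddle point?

local minimum

The Hessian is constant: H = [[4, -4, 2], [-4, 10, 0], [2, 0, 2]].
Leading principal minors: Δ₁ = 4, Δ₂ = 24, Δ₃ = 8.
All leading minors are positive, so H is positive definite: a local minimum.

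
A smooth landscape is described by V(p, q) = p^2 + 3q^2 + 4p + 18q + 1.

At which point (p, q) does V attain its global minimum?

(-2, -3)

V(p,q) separates as A(p) + B(q) + 1, so its minimum is min A + min B + 1.
A'(p) = 2p + 4 vanishes at p ∈ {-2}; B'(q) = 6q + 18 vanishes at q ∈ {-3}.
Local minima of A (where A''>0): A(-2)=-4. Local minima of B: B(-3)=-27.
So the global minimum of V is A(-2) + B(-3) + 1 = -4 − 27 + 1 = -30, attained at (-2, -3).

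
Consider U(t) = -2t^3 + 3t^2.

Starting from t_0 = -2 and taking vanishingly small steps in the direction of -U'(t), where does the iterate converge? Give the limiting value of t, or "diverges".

0

U'(t) = -6t(t - 1), so U'(-2) = -36.
Gradient descent moves in the -U' direction, i.e. t is increasing.
The nearest critical point in that direction is t = 0, where U'' = 6 > 0 (a local minimum). The iterate converges there.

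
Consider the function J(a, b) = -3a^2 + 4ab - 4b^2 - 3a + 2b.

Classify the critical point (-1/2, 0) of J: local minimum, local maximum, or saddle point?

local maximum

The Hessian of J is constant: H = [[-6, 4], [4, -8]].
det(H) = (-6)·(-8) − 4² = 32.
det(H) > 0 and tr(H) = -14 < 0, so H is negative definite and the point is a local maximum.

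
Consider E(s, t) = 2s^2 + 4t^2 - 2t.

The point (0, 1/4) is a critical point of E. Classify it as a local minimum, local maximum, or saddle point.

local minimum

The Hessian of E is constant: H = [[4, 0], [0, 8]].
det(H) = 4·8 − 0² = 32.
det(H) > 0 and tr(H) = 12 > 0, so H is positive definite and the point is a local minimum.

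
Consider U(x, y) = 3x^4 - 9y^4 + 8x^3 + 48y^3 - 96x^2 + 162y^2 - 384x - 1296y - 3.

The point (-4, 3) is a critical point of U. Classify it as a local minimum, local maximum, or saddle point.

The mixed partial ∂²U/∂x∂y is 0, so the Hessian at any point is diag(U_xx, U_yy) = diag(12(3x^2 + 4x - 16), 36(-3y^2 + 8y + 9)).
At (-4, 3): H = diag(192, 216).
Both eigenvalues are positive, so H is positive definite: a local minimum.

local minimum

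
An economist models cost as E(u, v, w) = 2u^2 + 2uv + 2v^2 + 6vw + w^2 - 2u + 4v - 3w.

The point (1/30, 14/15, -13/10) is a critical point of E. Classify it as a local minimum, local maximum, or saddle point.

The Hessian is constant: H = [[4, 2, 0], [2, 4, 6], [0, 6, 2]].
Leading principal minors: Δ₁ = 4, Δ₂ = 12, Δ₃ = -120.
The minors fit neither the all-positive nor the alternating-sign pattern, so H is indefinite: a saddle point.

saddle point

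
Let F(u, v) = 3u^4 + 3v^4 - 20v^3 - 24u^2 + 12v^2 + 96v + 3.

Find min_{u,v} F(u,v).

F(u,v) separates as P(u) + Q(v) + 3, so its minimum is min P + min Q + 3.
P'(u) = 12u(u - 2)(u + 2) vanishes at u ∈ {-2, 0, 2}; Q'(v) = 12(v - 4)(v - 2)(v + 1) vanishes at v ∈ {-1, 2, 4}.
Local minima of P (where P''>0): P(-2)=-48, P(2)=-48. Local minima of Q: Q(-1)=-61, Q(4)=64.
So the global minimum of F is P(-2) + Q(-1) + 3 = -48 − 61 + 3 = -106, attained at (-2, -1).

-106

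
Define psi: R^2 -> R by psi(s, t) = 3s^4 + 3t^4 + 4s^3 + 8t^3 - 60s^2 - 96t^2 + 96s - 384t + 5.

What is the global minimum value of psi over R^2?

psi(s,t) separates as P(s) + Q(t) + 5, so its minimum is min P + min Q + 5.
P'(s) = 12(s - 2)(s - 1)(s + 4) vanishes at s ∈ {-4, 1, 2}; Q'(t) = 12(t - 4)(t + 2)(t + 4) vanishes at t ∈ {-4, -2, 4}.
Local minima of P (where P''>0): P(-4)=-832, P(2)=32. Local minima of Q: Q(-4)=256, Q(4)=-1792.
So the global minimum of psi is P(-4) + Q(4) + 5 = -832 − 1792 + 5 = -2619, attained at (-4, 4).

-2619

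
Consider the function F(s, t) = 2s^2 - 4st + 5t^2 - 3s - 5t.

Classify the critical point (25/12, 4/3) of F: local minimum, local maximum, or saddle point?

The Hessian of F is constant: H = [[4, -4], [-4, 10]].
det(H) = 4·10 − (-4)² = 24.
det(H) > 0 and tr(H) = 14 > 0, so H is positive definite and the point is a local minimum.

local minimum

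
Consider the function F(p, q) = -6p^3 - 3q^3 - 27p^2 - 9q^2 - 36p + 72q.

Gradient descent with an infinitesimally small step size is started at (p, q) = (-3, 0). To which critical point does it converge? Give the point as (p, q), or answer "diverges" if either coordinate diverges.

(-2, -4)

F is separable, so gradient descent decouples: p follows -∂F/∂p, q follows -∂F/∂q.
∂F/∂p = -18(p + 1)(p + 2); at p=-3 this is -36, so p increases.
∂F/∂q = -9(q - 2)(q + 4); at q=0 this is 72, so q decreases.
p converges to its nearest critical value -2 (a local min of the p-part); q converges to -4. The iterate converges to (-2, -4).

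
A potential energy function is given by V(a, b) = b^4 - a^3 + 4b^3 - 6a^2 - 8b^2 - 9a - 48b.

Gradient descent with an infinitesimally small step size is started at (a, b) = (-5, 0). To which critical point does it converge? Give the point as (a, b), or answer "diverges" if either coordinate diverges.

(-3, 2)

V is separable, so gradient descent decouples: a follows -∂V/∂a, b follows -∂V/∂b.
∂V/∂a = -3(a + 1)(a + 3); at a=-5 this is -24, so a increases.
∂V/∂b = 4(b - 2)(b + 2)(b + 3); at b=0 this is -48, so b increases.
a converges to its nearest critical value -3 (a local min of the a-part); b converges to 2. The iterate converges to (-3, 2).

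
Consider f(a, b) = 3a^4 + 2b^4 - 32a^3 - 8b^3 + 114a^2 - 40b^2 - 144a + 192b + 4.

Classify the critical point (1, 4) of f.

local minimum

The mixed partial ∂²f/∂a∂b is 0, so the Hessian at any point is diag(f_aa, f_bb) = diag(12(3a^2 - 16a + 19), 8(3b^2 - 6b - 10)).
At (1, 4): H = diag(72, 112).
Both eigenvalues are positive, so H is positive definite: a local minimum.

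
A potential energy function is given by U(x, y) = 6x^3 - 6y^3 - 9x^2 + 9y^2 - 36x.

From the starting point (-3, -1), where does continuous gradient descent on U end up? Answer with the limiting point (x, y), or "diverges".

U is separable, so gradient descent decouples: x follows -∂U/∂x, y follows -∂U/∂y.
∂U/∂x = 18(x - 2)(x + 1); at x=-3 this is 180, so x decreases.
∂U/∂y = -18y(y - 1); at y=-1 this is -36, so y increases.
The x-coordinate has no critical point in that direction and runs off to infinity.

diverges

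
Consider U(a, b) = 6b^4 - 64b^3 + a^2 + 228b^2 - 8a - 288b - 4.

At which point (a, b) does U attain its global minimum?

(4, 1)

U(a,b) separates as P(a) + Q(b) − 4, so its minimum is min P + min Q − 4.
P'(a) = 2a - 8 vanishes at a ∈ {4}; Q'(b) = 24(b - 4)(b - 3)(b - 1) vanishes at b ∈ {1, 3, 4}.
Local minima of P (where P''>0): P(4)=-16. Local minima of Q: Q(1)=-118, Q(4)=-64.
So the global minimum of U is P(4) + Q(1) − 4 = -16 − 118 − 4 = -138, attained at (4, 1).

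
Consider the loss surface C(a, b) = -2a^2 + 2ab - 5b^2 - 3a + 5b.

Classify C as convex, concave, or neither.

C is quadratic, so its Hessian is the constant matrix H = [[-4, 2], [2, -10]].
det(H) = 36, tr(H) = -14.
det(H) > 0 and tr(H) < 0, so H is negative definite everywhere: concave.

concave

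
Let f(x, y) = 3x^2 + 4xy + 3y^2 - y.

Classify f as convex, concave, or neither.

convex

f is quadratic, so its Hessian is the constant matrix H = [[6, 4], [4, 6]].
det(H) = 20, tr(H) = 12.
det(H) > 0 and tr(H) > 0, so H is positive definite everywhere: convex.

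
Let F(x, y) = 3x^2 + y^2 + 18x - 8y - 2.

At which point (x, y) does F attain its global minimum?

F(x,y) separates as P(x) + Q(y) − 2, so its minimum is min P + min Q − 2.
P'(x) = 6x + 18 vanishes at x ∈ {-3}; Q'(y) = 2y - 8 vanishes at y ∈ {4}.
Local minima of P (where P''>0): P(-3)=-27. Local minima of Q: Q(4)=-16.
So the global minimum of F is P(-3) + Q(4) − 2 = -27 − 16 − 2 = -45, attained at (-3, 4).

(-3, 4)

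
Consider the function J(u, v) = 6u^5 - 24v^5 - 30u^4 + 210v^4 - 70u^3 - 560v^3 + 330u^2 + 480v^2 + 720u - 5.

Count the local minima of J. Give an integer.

4

J separates as a function of u plus a function of v, so ∇J=0 decouples.
∂J/∂u = 30(u - 4)(u - 3)(u + 1)(u + 2) = 0 at u ∈ {-2, -1, 3, 4}; ∂J/∂v = -120v(v - 4)(v - 2)(v - 1) = 0 at v ∈ {0, 1, 2, 4}.
The Hessian is diagonal: diag(J_uu, J_vv). Second derivatives: J_uu(-2)=-900, J_uu(-1)=600, J_uu(3)=-600, J_uu(4)=900; J_vv(0)=960, J_vv(1)=-360, J_vv(2)=480, J_vv(4)=-2880.
Local minima occur where both diagonal entries positive: (-1, 0), (-1, 2), (4, 0), (4, 2). Count: 4.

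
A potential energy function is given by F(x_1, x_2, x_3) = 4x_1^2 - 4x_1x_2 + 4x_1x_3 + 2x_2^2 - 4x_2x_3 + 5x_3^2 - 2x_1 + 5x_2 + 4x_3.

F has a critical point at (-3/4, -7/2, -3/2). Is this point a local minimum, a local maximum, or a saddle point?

The Hessian is constant: H = [[8, -4, 4], [-4, 4, -4], [4, -4, 10]].
Leading principal minors: Δ₁ = 8, Δ₂ = 16, Δ₃ = 96.
All leading minors are positive, so H is positive definite: a local minimum.

local minimum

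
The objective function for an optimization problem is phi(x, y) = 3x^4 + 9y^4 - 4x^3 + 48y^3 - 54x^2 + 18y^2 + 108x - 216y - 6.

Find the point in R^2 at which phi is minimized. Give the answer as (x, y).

(-3, 1)

phi(x,y) separates as P(x) + Q(y) − 6, so its minimum is min P + min Q − 6.
P'(x) = 12(x - 3)(x - 1)(x + 3) vanishes at x ∈ {-3, 1, 3}; Q'(y) = 36(y - 1)(y + 2)(y + 3) vanishes at y ∈ {-3, -2, 1}.
Local minima of P (where P''>0): P(-3)=-459, P(3)=-27. Local minima of Q: Q(-3)=243, Q(1)=-141.
So the global minimum of phi is P(-3) + Q(1) − 6 = -459 − 141 − 6 = -606, attained at (-3, 1).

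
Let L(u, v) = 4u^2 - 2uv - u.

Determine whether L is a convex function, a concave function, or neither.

neither

L is quadratic, so its Hessian is the constant matrix H = [[8, -2], [-2, 0]].
det(H) = -4, tr(H) = 8.
det(H) < 0, so H is indefinite: neither convex nor concave.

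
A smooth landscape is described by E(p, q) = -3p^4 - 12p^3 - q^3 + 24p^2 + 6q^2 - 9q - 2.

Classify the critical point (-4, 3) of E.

The mixed partial ∂²E/∂p∂q is 0, so the Hessian at any point is diag(E_pp, E_qq) = diag(12(-3p^2 - 6p + 4), 6(-q + 2)).
At (-4, 3): H = diag(-240, -6).
Both eigenvalues are negative, so H is negative definite: a local maximum.

local maximum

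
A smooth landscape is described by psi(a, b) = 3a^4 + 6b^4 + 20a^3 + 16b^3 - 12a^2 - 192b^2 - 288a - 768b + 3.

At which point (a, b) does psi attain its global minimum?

psi(a,b) separates as P(a) + Q(b) + 3, so its minimum is min P + min Q + 3.
P'(a) = 12(a - 2)(a + 3)(a + 4) vanishes at a ∈ {-4, -3, 2}; Q'(b) = 24(b - 4)(b + 2)(b + 4) vanishes at b ∈ {-4, -2, 4}.
Local minima of P (where P''>0): P(-4)=448, P(2)=-416. Local minima of Q: Q(-4)=512, Q(4)=-3584.
So the global minimum of psi is P(2) + Q(4) + 3 = -416 − 3584 + 3 = -3997, attained at (2, 4).

(2, 4)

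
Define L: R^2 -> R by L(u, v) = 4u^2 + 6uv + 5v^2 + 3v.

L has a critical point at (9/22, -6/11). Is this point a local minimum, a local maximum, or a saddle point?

The Hessian of L is constant: H = [[8, 6], [6, 10]].
det(H) = 8·10 − 6² = 44.
det(H) > 0 and tr(H) = 18 > 0, so H is positive definite and the point is a local minimum.

local minimum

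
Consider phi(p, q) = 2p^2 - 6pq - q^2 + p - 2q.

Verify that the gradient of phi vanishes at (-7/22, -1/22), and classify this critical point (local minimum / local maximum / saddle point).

∇phi = (4p - 6q + 1, -6p - 2q - 2); substituting (-7/22, -1/22) gives ∇phi = (0, 0), so (-7/22, -1/22) is indeed a critical point.
The Hessian of phi is constant: H = [[4, -6], [-6, -2]].
det(H) = 4·(-2) − (-6)² = -44.
Since det(H) < 0, H is indefinite and the critical point is a saddle point.

saddle point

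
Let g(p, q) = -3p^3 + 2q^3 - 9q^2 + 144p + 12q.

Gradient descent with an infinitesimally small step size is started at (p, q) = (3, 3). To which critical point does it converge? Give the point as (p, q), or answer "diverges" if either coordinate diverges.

g is separable, so gradient descent decouples: p follows -∂g/∂p, q follows -∂g/∂q.
∂g/∂p = -9(p - 4)(p + 4); at p=3 this is 63, so p decreases.
∂g/∂q = 6(q - 2)(q - 1); at q=3 this is 12, so q decreases.
p converges to its nearest critical value -4 (a local min of the p-part); q converges to 2. The iterate converges to (-4, 2).

(-4, 2)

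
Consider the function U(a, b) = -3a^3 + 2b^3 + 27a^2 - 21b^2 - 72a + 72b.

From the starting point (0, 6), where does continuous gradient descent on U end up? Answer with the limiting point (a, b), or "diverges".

U is separable, so gradient descent decouples: a follows -∂U/∂a, b follows -∂U/∂b.
∂U/∂a = -9(a - 4)(a - 2); at a=0 this is -72, so a increases.
∂U/∂b = 6(b - 4)(b - 3); at b=6 this is 36, so b decreases.
a converges to its nearest critical value 2 (a local min of the a-part); b converges to 4. The iterate converges to (2, 4).

(2, 4)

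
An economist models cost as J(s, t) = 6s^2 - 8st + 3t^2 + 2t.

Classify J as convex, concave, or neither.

J is quadratic, so its Hessian is the constant matrix H = [[12, -8], [-8, 6]].
det(H) = 8, tr(H) = 18.
det(H) > 0 and tr(H) > 0, so H is positive definite everywhere: convex.

convex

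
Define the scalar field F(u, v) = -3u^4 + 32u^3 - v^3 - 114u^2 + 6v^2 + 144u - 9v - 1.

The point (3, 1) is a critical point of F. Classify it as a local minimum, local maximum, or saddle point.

local minimum

The mixed partial ∂²F/∂u∂v is 0, so the Hessian at any point is diag(F_uu, F_vv) = diag(12(-3u^2 + 16u - 19), 6(-v + 2)).
At (3, 1): H = diag(24, 6).
Both eigenvalues are positive, so H is positive definite: a local minimum.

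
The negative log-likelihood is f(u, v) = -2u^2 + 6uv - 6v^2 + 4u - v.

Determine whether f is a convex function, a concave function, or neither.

concave

f is quadratic, so its Hessian is the constant matrix H = [[-4, 6], [6, -12]].
det(H) = 12, tr(H) = -16.
det(H) > 0 and tr(H) < 0, so H is negative definite everywhere: concave.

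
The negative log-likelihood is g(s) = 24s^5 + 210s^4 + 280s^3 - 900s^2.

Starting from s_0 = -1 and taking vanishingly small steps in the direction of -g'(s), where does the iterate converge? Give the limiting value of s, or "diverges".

g'(s) = 120s(s - 1)(s + 3)(s + 5), so g'(-1) = 1920.
Gradient descent moves in the -g' direction, i.e. s is decreasing.
The nearest critical point in that direction is s = -3, where g'' = 2880 > 0 (a local minimum). The iterate converges there.

-3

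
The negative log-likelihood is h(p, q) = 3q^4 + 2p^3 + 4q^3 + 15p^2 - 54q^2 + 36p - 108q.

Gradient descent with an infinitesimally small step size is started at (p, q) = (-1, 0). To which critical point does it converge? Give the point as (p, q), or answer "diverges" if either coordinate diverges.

h is separable, so gradient descent decouples: p follows -∂h/∂p, q follows -∂h/∂q.
∂h/∂p = 6(p + 2)(p + 3); at p=-1 this is 12, so p decreases.
∂h/∂q = 12(q - 3)(q + 1)(q + 3); at q=0 this is -108, so q increases.
p converges to its nearest critical value -2 (a local min of the p-part); q converges to 3. The iterate converges to (-2, 3).

(-2, 3)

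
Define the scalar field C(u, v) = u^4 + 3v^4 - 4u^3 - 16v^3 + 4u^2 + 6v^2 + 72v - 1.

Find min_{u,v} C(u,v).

C(u,v) separates as P(u) + Q(v) − 1, so its minimum is min P + min Q − 1.
P'(u) = 4u(u - 2)(u - 1) vanishes at u ∈ {0, 1, 2}; Q'(v) = 12(v - 3)(v - 2)(v + 1) vanishes at v ∈ {-1, 2, 3}.
Local minima of P (where P''>0): P(0)=0, P(2)=0. Local minima of Q: Q(-1)=-47, Q(3)=81.
So the global minimum of C is P(0) + Q(-1) − 1 = 0 − 47 − 1 = -48, attained at (0, -1).

-48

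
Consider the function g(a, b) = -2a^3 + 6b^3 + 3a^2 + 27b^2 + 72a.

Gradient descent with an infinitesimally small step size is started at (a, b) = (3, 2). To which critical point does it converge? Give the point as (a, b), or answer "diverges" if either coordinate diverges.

g is separable, so gradient descent decouples: a follows -∂g/∂a, b follows -∂g/∂b.
∂g/∂a = -6(a - 4)(a + 3); at a=3 this is 36, so a decreases.
∂g/∂b = 18b(b + 3); at b=2 this is 180, so b decreases.
a converges to its nearest critical value -3 (a local min of the a-part); b converges to 0. The iterate converges to (-3, 0).

(-3, 0)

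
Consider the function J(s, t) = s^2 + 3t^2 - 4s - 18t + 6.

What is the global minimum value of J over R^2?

J(s,t) separates as P(s) + Q(t) + 6, so its minimum is min P + min Q + 6.
P'(s) = 2s - 4 vanishes at s ∈ {2}; Q'(t) = 6(t - 3) vanishes at t ∈ {3}.
Local minima of P (where P''>0): P(2)=-4. Local minima of Q: Q(3)=-27.
So the global minimum of J is P(2) + Q(3) + 6 = -4 − 27 + 6 = -25, attained at (2, 3).

-25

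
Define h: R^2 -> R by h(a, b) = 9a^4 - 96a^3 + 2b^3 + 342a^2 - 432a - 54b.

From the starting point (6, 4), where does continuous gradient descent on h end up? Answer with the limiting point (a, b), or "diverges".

(4, 3)

h is separable, so gradient descent decouples: a follows -∂h/∂a, b follows -∂h/∂b.
∂h/∂a = 36(a - 4)(a - 3)(a - 1); at a=6 this is 1080, so a decreases.
∂h/∂b = 6(b - 3)(b + 3); at b=4 this is 42, so b decreases.
a converges to its nearest critical value 4 (a local min of the a-part); b converges to 3. The iterate converges to (4, 3).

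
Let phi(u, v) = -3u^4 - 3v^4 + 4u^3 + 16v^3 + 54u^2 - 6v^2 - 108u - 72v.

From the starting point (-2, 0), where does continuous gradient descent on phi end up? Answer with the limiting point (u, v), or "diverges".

phi is separable, so gradient descent decouples: u follows -∂phi/∂u, v follows -∂phi/∂v.
∂phi/∂u = -12(u - 3)(u - 1)(u + 3); at u=-2 this is -180, so u increases.
∂phi/∂v = -12(v - 3)(v - 2)(v + 1); at v=0 this is -72, so v increases.
u converges to its nearest critical value 1 (a local min of the u-part); v converges to 2. The iterate converges to (1, 2).

(1, 2)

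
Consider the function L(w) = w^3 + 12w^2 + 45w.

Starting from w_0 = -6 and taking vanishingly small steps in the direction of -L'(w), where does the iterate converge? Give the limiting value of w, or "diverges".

L'(w) = 3(w + 3)(w + 5), so L'(-6) = 9.
Gradient descent moves in the -L' direction, i.e. w is decreasing.
There is no critical point below w=-6, and L' keeps the same sign, so the iterate runs off to −∞.

diverges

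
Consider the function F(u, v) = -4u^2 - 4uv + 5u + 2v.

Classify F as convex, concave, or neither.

F is quadratic, so its Hessian is the constant matrix H = [[-8, -4], [-4, 0]].
det(H) = -16, tr(H) = -8.
det(H) < 0, so H is indefinite: neither convex nor concave.

neither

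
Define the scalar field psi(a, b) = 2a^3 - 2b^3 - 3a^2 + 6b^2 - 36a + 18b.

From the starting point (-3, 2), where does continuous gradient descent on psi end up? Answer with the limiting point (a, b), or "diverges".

psi is separable, so gradient descent decouples: a follows -∂psi/∂a, b follows -∂psi/∂b.
∂psi/∂a = 6(a - 3)(a + 2); at a=-3 this is 36, so a decreases.
∂psi/∂b = -6(b - 3)(b + 1); at b=2 this is 18, so b decreases.
The a-coordinate has no critical point in that direction and runs off to infinity.

diverges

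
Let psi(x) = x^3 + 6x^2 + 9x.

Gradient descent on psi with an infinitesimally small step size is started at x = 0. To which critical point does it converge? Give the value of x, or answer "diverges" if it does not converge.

-1

psi'(x) = 3(x + 1)(x + 3), so psi'(0) = 9.
Gradient descent moves in the -psi' direction, i.e. x is decreasing.
The nearest critical point in that direction is x = -1, where psi'' = 6 > 0 (a local minimum). The iterate converges there.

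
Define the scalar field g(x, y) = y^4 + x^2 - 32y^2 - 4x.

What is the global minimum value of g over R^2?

g(x,y) separates as P(x) + Q(y), so its minimum is min P + min Q.
P'(x) = 2x - 4 vanishes at x ∈ {2}; Q'(y) = 4y(y - 4)(y + 4) vanishes at y ∈ {-4, 0, 4}.
Local minima of P (where P''>0): P(2)=-4. Local minima of Q: Q(-4)=-256, Q(4)=-256.
So the global minimum of g is P(2) + Q(-4) = -4 − 256 = -260, attained at (2, -4).

-260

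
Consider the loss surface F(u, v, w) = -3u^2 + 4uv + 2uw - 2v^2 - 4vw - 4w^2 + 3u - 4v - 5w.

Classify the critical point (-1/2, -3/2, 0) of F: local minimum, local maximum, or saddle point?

local maximum

The Hessian is constant: H = [[-6, 4, 2], [4, -4, -4], [2, -4, -8]].
Leading principal minors: Δ₁ = -6, Δ₂ = 8, Δ₃ = -16.
The minors alternate sign starting negative (−, +, −), so H is negative definite: a local maximum.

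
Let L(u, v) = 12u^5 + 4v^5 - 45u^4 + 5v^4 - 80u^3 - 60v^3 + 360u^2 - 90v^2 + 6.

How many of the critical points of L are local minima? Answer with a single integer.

L separates as a function of u plus a function of v, so ∇L=0 decouples.
∂L/∂u = 60u(u - 3)(u - 2)(u + 2) = 0 at u ∈ {-2, 0, 2, 3}; ∂L/∂v = 20v(v - 3)(v + 1)(v + 3) = 0 at v ∈ {-3, -1, 0, 3}.
The Hessian is diagonal: diag(L_uu, L_vv). Second derivatives: L_uu(-2)=-2400, L_uu(0)=720, L_uu(2)=-480, L_uu(3)=900; L_vv(-3)=-720, L_vv(-1)=160, L_vv(0)=-180, L_vv(3)=1440.
Local minima occur where both diagonal entries positive: (0, -1), (0, 3), (3, -1), (3, 3). Count: 4.

4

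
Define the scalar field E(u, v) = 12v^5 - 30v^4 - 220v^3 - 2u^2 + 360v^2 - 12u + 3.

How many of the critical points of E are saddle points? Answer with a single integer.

2

E separates as a function of u plus a function of v, so ∇E=0 decouples.
∂E/∂u = -4(u + 3) = 0 at u ∈ {-3}; ∂E/∂v = 60v(v - 4)(v - 1)(v + 3) = 0 at v ∈ {-3, 0, 1, 4}.
The Hessian is diagonal: diag(E_uu, E_vv). Second derivatives: E_uu(-3)=-4; E_vv(-3)=-5040, E_vv(0)=720, E_vv(1)=-720, E_vv(4)=5040.
Saddle points occur where the two diagonal entries have opposite signs: (-3, 0), (-3, 4). Count: 2.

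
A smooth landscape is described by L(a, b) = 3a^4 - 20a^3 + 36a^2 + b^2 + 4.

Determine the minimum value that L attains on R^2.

L(a,b) separates as P(a) + Q(b) + 4, so its minimum is min P + min Q + 4.
P'(a) = 12a(a - 3)(a - 2) vanishes at a ∈ {0, 2, 3}; Q'(b) = 2b vanishes at b ∈ {0}.
Local minima of P (where P''>0): P(0)=0, P(3)=27. Local minima of Q: Q(0)=0.
So the global minimum of L is P(0) + Q(0) + 4 = 0 + 0 + 4 = 4, attained at (0, 0).

4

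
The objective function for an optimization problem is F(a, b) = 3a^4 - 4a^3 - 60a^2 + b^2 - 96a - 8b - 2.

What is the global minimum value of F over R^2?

F(a,b) separates as P(a) + Q(b) − 2, so its minimum is min P + min Q − 2.
P'(a) = 12(a - 4)(a + 1)(a + 2) vanishes at a ∈ {-2, -1, 4}; Q'(b) = 2b - 8 vanishes at b ∈ {4}.
Local minima of P (where P''>0): P(-2)=32, P(4)=-832. Local minima of Q: Q(4)=-16.
So the global minimum of F is P(4) + Q(4) − 2 = -832 − 16 − 2 = -850, attained at (4, 4).

-850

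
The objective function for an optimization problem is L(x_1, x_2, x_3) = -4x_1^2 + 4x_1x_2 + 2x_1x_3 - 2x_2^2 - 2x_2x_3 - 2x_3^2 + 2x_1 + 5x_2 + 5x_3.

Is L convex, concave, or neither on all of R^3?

concave

L is quadratic, so its Hessian is the constant matrix H = [[-8, 4, 2], [4, -4, -2], [2, -2, -4]].
Leading principal minors: -8, 16, -48.
Signs alternate −, +, − ⇒ H ≺ 0 ⇒ concave.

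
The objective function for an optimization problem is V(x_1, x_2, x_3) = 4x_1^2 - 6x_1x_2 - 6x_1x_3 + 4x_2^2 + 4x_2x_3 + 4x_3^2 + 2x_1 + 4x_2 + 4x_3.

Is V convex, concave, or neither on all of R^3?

V is quadratic, so its Hessian is the constant matrix H = [[8, -6, -6], [-6, 8, 4], [-6, 4, 8]].
Leading principal minors: 8, 28, 96.
All positive ⇒ H ≻ 0 ⇒ convex.

convex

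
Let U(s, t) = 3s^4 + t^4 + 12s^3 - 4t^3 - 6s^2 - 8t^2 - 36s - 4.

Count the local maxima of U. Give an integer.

U separates as a function of s plus a function of t, so ∇U=0 decouples.
∂U/∂s = 12(s - 1)(s + 1)(s + 3) = 0 at s ∈ {-3, -1, 1}; ∂U/∂t = 4t(t - 4)(t + 1) = 0 at t ∈ {-1, 0, 4}.
The Hessian is diagonal: diag(U_ss, U_tt). Second derivatives: U_ss(-3)=96, U_ss(-1)=-48, U_ss(1)=96; U_tt(-1)=20, U_tt(0)=-16, U_tt(4)=80.
Local maxima occur where both diagonal entries negative: (-1, 0). Count: 1.

1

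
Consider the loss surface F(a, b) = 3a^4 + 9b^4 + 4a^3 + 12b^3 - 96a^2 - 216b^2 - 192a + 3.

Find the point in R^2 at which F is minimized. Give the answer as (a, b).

F(a,b) separates as P(a) + Q(b) + 3, so its minimum is min P + min Q + 3.
P'(a) = 12(a - 4)(a + 1)(a + 4) vanishes at a ∈ {-4, -1, 4}; Q'(b) = 36b(b - 3)(b + 4) vanishes at b ∈ {-4, 0, 3}.
Local minima of P (where P''>0): P(-4)=-256, P(4)=-1280. Local minima of Q: Q(-4)=-1920, Q(3)=-891.
So the global minimum of F is P(4) + Q(-4) + 3 = -1280 − 1920 + 3 = -3197, attained at (4, -4).

(4, -4)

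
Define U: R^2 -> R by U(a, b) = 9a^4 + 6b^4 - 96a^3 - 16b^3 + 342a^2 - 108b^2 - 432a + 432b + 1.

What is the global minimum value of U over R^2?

U(a,b) separates as P(a) + Q(b) + 1, so its minimum is min P + min Q + 1.
P'(a) = 36(a - 4)(a - 3)(a - 1) vanishes at a ∈ {1, 3, 4}; Q'(b) = 24(b - 3)(b - 2)(b + 3) vanishes at b ∈ {-3, 2, 3}.
Local minima of P (where P''>0): P(1)=-177, P(4)=-96. Local minima of Q: Q(-3)=-1350, Q(3)=378.
So the global minimum of U is P(1) + Q(-3) + 1 = -177 − 1350 + 1 = -1526, attained at (1, -3).

-1526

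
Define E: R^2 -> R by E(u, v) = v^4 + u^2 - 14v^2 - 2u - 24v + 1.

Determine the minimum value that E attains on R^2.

E(u,v) separates as P(u) + Q(v) + 1, so its minimum is min P + min Q + 1.
P'(u) = 2u - 2 vanishes at u ∈ {1}; Q'(v) = 4(v - 3)(v + 1)(v + 2) vanishes at v ∈ {-2, -1, 3}.
Local minima of P (where P''>0): P(1)=-1. Local minima of Q: Q(-2)=8, Q(3)=-117.
So the global minimum of E is P(1) + Q(3) + 1 = -1 − 117 + 1 = -117, attained at (1, 3).

-117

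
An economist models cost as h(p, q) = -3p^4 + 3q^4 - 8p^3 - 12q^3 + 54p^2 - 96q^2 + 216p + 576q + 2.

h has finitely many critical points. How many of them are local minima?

2

h separates as a function of p plus a function of q, so ∇h=0 decouples.
∂h/∂p = -12(p - 3)(p + 2)(p + 3) = 0 at p ∈ {-3, -2, 3}; ∂h/∂q = 12(q - 4)(q - 3)(q + 4) = 0 at q ∈ {-4, 3, 4}.
The Hessian is diagonal: diag(h_pp, h_qq). Second derivatives: h_pp(-3)=-72, h_pp(-2)=60, h_pp(3)=-360; h_qq(-4)=672, h_qq(3)=-84, h_qq(4)=96.
Local minima occur where both diagonal entries positive: (-2, -4), (-2, 4). Count: 2.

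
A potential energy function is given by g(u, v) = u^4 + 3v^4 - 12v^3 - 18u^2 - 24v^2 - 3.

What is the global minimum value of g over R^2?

g(u,v) separates as P(u) + Q(v) − 3, so its minimum is min P + min Q − 3.
P'(u) = 4u(u - 3)(u + 3) vanishes at u ∈ {-3, 0, 3}; Q'(v) = 12v(v - 4)(v + 1) vanishes at v ∈ {-1, 0, 4}.
Local minima of P (where P''>0): P(-3)=-81, P(3)=-81. Local minima of Q: Q(-1)=-9, Q(4)=-384.
So the global minimum of g is P(-3) + Q(4) − 3 = -81 − 384 − 3 = -468, attained at (-3, 4).

-468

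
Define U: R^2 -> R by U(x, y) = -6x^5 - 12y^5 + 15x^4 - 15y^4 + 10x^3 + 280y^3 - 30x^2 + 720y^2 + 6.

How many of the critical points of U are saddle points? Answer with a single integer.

8

U separates as a function of x plus a function of y, so ∇U=0 decouples.
∂U/∂x = -30x(x - 2)(x - 1)(x + 1) = 0 at x ∈ {-1, 0, 1, 2}; ∂U/∂y = -60y(y - 4)(y + 2)(y + 3) = 0 at y ∈ {-3, -2, 0, 4}.
The Hessian is diagonal: diag(U_xx, U_yy). Second derivatives: U_xx(-1)=180, U_xx(0)=-60, U_xx(1)=60, U_xx(2)=-180; U_yy(-3)=1260, U_yy(-2)=-720, U_yy(0)=1440, U_yy(4)=-10080.
Saddle points occur where the two diagonal entries have opposite signs: (-1, -2), (-1, 4), (0, -3), (0, 0), (1, -2), (1, 4), (2, -3), (2, 0). Count: 8.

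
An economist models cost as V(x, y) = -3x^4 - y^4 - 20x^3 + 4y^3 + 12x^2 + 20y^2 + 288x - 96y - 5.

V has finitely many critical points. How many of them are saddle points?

4

V separates as a function of x plus a function of y, so ∇V=0 decouples.
∂V/∂x = -12(x - 2)(x + 3)(x + 4) = 0 at x ∈ {-4, -3, 2}; ∂V/∂y = -4(y - 4)(y - 2)(y + 3) = 0 at y ∈ {-3, 2, 4}.
The Hessian is diagonal: diag(V_xx, V_yy). Second derivatives: V_xx(-4)=-72, V_xx(-3)=60, V_xx(2)=-360; V_yy(-3)=-140, V_yy(2)=40, V_yy(4)=-56.
Saddle points occur where the two diagonal entries have opposite signs: (-4, 2), (-3, -3), (-3, 4), (2, 2). Count: 4.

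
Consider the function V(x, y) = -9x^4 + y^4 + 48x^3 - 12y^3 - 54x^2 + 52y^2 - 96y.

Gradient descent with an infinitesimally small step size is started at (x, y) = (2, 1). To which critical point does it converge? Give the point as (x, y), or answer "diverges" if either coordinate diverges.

(1, 2)

V is separable, so gradient descent decouples: x follows -∂V/∂x, y follows -∂V/∂y.
∂V/∂x = -36x(x - 3)(x - 1); at x=2 this is 72, so x decreases.
∂V/∂y = 4(y - 4)(y - 3)(y - 2); at y=1 this is -24, so y increases.
x converges to its nearest critical value 1 (a local min of the x-part); y converges to 2. The iterate converges to (1, 2).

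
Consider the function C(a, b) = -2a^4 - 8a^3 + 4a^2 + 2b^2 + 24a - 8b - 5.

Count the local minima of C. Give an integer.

1

C separates as a function of a plus a function of b, so ∇C=0 decouples.
∂C/∂a = -8(a - 1)(a + 1)(a + 3) = 0 at a ∈ {-3, -1, 1}; ∂C/∂b = 4(b - 2) = 0 at b ∈ {2}.
The Hessian is diagonal: diag(C_aa, C_bb). Second derivatives: C_aa(-3)=-64, C_aa(-1)=32, C_aa(1)=-64; C_bb(2)=4.
Local minima occur where both diagonal entries positive: (-1, 2). Count: 1.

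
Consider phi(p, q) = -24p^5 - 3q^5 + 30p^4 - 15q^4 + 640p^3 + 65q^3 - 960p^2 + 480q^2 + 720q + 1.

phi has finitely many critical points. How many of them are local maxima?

phi separates as a function of p plus a function of q, so ∇phi=0 decouples.
∂phi/∂p = -120p(p - 4)(p - 1)(p + 4) = 0 at p ∈ {-4, 0, 1, 4}; ∂phi/∂q = -15(q - 4)(q + 1)(q + 3)(q + 4) = 0 at q ∈ {-4, -3, -1, 4}.
The Hessian is diagonal: diag(phi_pp, phi_qq). Second derivatives: phi_pp(-4)=19200, phi_pp(0)=-1920, phi_pp(1)=1800, phi_pp(4)=-11520; phi_qq(-4)=360, phi_qq(-3)=-210, phi_qq(-1)=450, phi_qq(4)=-4200.
Local maxima occur where both diagonal entries negative: (0, -3), (0, 4), (4, -3), (4, 4). Count: 4.

4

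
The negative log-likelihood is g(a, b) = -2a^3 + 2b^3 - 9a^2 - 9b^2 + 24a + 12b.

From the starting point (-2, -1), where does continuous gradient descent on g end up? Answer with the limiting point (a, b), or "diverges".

g is separable, so gradient descent decouples: a follows -∂g/∂a, b follows -∂g/∂b.
∂g/∂a = -6(a - 1)(a + 4); at a=-2 this is 36, so a decreases.
∂g/∂b = 6(b - 2)(b - 1); at b=-1 this is 36, so b decreases.
The b-coordinate has no critical point in that direction and runs off to infinity.

diverges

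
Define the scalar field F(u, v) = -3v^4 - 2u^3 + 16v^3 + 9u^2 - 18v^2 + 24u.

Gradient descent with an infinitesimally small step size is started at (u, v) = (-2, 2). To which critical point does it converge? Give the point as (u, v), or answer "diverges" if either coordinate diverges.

(-1, 1)

F is separable, so gradient descent decouples: u follows -∂F/∂u, v follows -∂F/∂v.
∂F/∂u = -6(u - 4)(u + 1); at u=-2 this is -36, so u increases.
∂F/∂v = -12v(v - 3)(v - 1); at v=2 this is 24, so v decreases.
u converges to its nearest critical value -1 (a local min of the u-part); v converges to 1. The iterate converges to (-1, 1).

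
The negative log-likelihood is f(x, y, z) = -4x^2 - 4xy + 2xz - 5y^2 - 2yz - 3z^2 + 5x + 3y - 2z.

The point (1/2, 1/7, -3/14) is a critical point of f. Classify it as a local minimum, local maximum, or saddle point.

The Hessian is constant: H = [[-8, -4, 2], [-4, -10, -2], [2, -2, -6]].
Leading principal minors: Δ₁ = -8, Δ₂ = 64, Δ₃ = -280.
The minors alternate sign starting negative (−, +, −), so H is negative definite: a local maximum.

local maximum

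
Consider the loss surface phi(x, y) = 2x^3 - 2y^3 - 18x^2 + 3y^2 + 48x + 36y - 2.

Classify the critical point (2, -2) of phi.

The mixed partial ∂²phi/∂x∂y is 0, so the Hessian at any point is diag(phi_xx, phi_yy) = diag(12(x - 3), 6(-2y + 1)).
At (2, -2): H = diag(-12, 30).
The eigenvalues have opposite signs, so H is indefinite: a saddle point.

saddle point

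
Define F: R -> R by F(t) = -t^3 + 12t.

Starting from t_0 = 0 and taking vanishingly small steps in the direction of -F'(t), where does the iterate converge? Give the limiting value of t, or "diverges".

-2

F'(t) = -3(t - 2)(t + 2), so F'(0) = 12.
Gradient descent moves in the -F' direction, i.e. t is decreasing.
The nearest critical point in that direction is t = -2, where F'' = 12 > 0 (a local minimum). The iterate converges there.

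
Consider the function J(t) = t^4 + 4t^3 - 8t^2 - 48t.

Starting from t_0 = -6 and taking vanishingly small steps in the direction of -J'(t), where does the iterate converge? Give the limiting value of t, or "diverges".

-3

J'(t) = 4(t - 2)(t + 2)(t + 3), so J'(-6) = -384.
Gradient descent moves in the -J' direction, i.e. t is increasing.
The nearest critical point in that direction is t = -3, where J'' = 20 > 0 (a local minimum). The iterate converges there.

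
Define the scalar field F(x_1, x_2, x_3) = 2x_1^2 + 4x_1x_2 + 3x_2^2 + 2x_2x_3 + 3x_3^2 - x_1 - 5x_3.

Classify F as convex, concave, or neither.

convex

F is quadratic, so its Hessian is the constant matrix H = [[4, 4, 0], [4, 6, 2], [0, 2, 6]].
Leading principal minors: 4, 8, 32.
All positive ⇒ H ≻ 0 ⇒ convex.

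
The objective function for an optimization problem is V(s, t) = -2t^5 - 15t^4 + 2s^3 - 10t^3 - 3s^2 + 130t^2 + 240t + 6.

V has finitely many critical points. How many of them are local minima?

2

V separates as a function of s plus a function of t, so ∇V=0 decouples.
∂V/∂s = 6s(s - 1) = 0 at s ∈ {0, 1}; ∂V/∂t = -10(t - 2)(t + 1)(t + 3)(t + 4) = 0 at t ∈ {-4, -3, -1, 2}.
The Hessian is diagonal: diag(V_ss, V_tt). Second derivatives: V_ss(0)=-6, V_ss(1)=6; V_tt(-4)=180, V_tt(-3)=-100, V_tt(-1)=180, V_tt(2)=-900.
Local minima occur where both diagonal entries positive: (1, -4), (1, -1). Count: 2.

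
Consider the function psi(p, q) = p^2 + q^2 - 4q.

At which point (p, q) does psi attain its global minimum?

psi(p,q) separates as A(p) + B(q), so its minimum is min A + min B.
A'(p) = 2p vanishes at p ∈ {0}; B'(q) = 2q - 4 vanishes at q ∈ {2}.
Local minima of A (where A''>0): A(0)=0. Local minima of B: B(2)=-4.
So the global minimum of psi is A(0) + B(2) = 0 − 4 = -4, attained at (0, 2).

(0, 2)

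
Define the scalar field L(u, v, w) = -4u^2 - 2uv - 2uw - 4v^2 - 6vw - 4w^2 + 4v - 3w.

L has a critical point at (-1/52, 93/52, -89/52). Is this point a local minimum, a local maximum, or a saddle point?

The Hessian is constant: H = [[-8, -2, -2], [-2, -8, -6], [-2, -6, -8]].
Leading principal minors: Δ₁ = -8, Δ₂ = 60, Δ₃ = -208.
The minors alternate sign starting negative (−, +, −), so H is negative definite: a local maximum.

local maximum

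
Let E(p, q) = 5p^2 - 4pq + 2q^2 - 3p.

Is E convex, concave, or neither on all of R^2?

E is quadratic, so its Hessian is the constant matrix H = [[10, -4], [-4, 4]].
det(H) = 24, tr(H) = 14.
det(H) > 0 and tr(H) > 0, so H is positive definite everywhere: convex.

convex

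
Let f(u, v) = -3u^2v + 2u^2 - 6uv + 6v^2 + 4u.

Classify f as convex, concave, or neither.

The term -3u^2v is cubic, so the Hessian is not constant.
∂²f/∂u² = -6v + 4, which takes both signs as v varies (negative for sufficiently large v). A diagonal entry of the Hessian changing sign means the Hessian is neither positive- nor negative-semidefinite on all of R^2.

neither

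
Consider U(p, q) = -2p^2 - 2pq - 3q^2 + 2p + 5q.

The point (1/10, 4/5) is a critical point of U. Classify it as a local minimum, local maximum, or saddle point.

The Hessian of U is constant: H = [[-4, -2], [-2, -6]].
det(H) = (-4)·(-6) − (-2)² = 20.
det(H) > 0 and tr(H) = -10 < 0, so H is negative definite and the point is a local maximum.

local maximum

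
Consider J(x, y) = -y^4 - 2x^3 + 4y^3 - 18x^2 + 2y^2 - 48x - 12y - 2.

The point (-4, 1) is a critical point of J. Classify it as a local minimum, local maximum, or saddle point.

The mixed partial ∂²J/∂x∂y is 0, so the Hessian at any point is diag(J_xx, J_yy) = diag(-12(x + 3), 4(-3y^2 + 6y + 1)).
At (-4, 1): H = diag(12, 16).
Both eigenvalues are positive, so H is positive definite: a local minimum.

local minimum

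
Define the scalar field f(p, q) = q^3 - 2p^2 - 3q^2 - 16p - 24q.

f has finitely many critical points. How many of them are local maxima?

f separates as a function of p plus a function of q, so ∇f=0 decouples.
∂f/∂p = -4(p + 4) = 0 at p ∈ {-4}; ∂f/∂q = 3(q - 4)(q + 2) = 0 at q ∈ {-2, 4}.
The Hessian is diagonal: diag(f_pp, f_qq). Second derivatives: f_pp(-4)=-4; f_qq(-2)=-18, f_qq(4)=18.
Local maxima occur where both diagonal entries negative: (-4, -2). Count: 1.

1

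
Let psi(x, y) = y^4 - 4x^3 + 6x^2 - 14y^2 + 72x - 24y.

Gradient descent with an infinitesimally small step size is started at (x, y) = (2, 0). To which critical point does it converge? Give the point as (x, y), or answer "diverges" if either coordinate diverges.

(-2, 3)

psi is separable, so gradient descent decouples: x follows -∂psi/∂x, y follows -∂psi/∂y.
∂psi/∂x = -12(x - 3)(x + 2); at x=2 this is 48, so x decreases.
∂psi/∂y = 4(y - 3)(y + 1)(y + 2); at y=0 this is -24, so y increases.
x converges to its nearest critical value -2 (a local min of the x-part); y converges to 3. The iterate converges to (-2, 3).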